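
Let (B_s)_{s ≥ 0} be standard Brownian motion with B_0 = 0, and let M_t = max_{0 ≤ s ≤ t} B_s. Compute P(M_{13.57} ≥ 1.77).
P(M_{13.57} ≥ 1.77) = 2·P(B_{13.57} ≥ 1.77) = 2(1 − Φ(1.77/√13.57)) ≈ 0.6309

By the reflection principle for Brownian motion, P(M_t ≥ a) = 2 · P(B_t ≥ a) for a ≥ 0. Since B_t ~ N(0, t), P(B_t ≥ 1.77) = 1 − Φ(1.77/√t) = 1 − Φ(1.77/√13.57) = 1 − Φ(0.4805). So
  P(M_{13.57} ≥ 1.77) = 2(1 − Φ(0.4805)) ≈ 0.6309.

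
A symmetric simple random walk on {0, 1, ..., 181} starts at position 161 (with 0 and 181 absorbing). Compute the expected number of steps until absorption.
E[τ | X_0 = 161] = 3220

Let v_k = E[τ | X_0 = k]. Boundary: v_0 = v_181 = 0. Recurrence: v_k = 1 + (v_{k-1} + v_{k+1})/2 for 1 ≤ k ≤ 180. The particular solution to v_k − (v_{k-1} + v_{k+1})/2 = 1 is v_k = −k^2. Adding homogeneous solution A + B k and matching boundaries gives v_k = k (181 − k). Substituting k = 161: v_161 = 161 · 20 = 3220.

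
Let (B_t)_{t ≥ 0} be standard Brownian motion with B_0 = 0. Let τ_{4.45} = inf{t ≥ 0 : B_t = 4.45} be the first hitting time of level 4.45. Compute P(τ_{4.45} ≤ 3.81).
P(τ_{4.45} ≤ 3.81) = 2(1 − Φ(4.45/√3.81)) = 2(1 − Φ(2.2798)) ≈ 0.0226

By the reflection principle for standard BM, P(τ_b ≤ t) = 2 · P(B_t ≥ b). Since B_t ~ N(0, t), P(B_t ≥ 4.45) = 1 − Φ(4.45/√t) = 1 − Φ(4.45/√3.81) = 1 − Φ(2.2798) ≈ 0.01131. Doubling: P(τ_{4.45} ≤ 3.81) ≈ 2 · 0.01131 = 0.02262 ≈ 0.0226.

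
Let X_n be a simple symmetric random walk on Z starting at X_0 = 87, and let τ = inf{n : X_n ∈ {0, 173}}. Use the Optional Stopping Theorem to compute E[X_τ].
E[X_τ] = 87

X_n is a martingale and τ is a bounded-mean stopping time (indeed τ is finite a.s. with bounded expectation since the walk is in a bounded region). By the OST, E[X_τ] = E[X_0] = 87. Equivalently: E[X_τ] = 173 · P(hit 173 first) + 0 · P(hit 0 first) = 173 · (87/173) = 87.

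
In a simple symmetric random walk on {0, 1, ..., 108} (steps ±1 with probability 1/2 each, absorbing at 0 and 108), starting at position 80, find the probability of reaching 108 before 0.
P(hit 108 before 0) = 80/108 = 20/27

Let u_k = P(hit 108 before 0 | start at k). Then u_0 = 0, u_108 = 1, and u_k = u_{k-1}/2 + u_{k+1}/2 for 1 ≤ k ≤ 107. This harmonic recurrence is solved by u_k = k/108, giving u_80 = 80/108 = 20/27.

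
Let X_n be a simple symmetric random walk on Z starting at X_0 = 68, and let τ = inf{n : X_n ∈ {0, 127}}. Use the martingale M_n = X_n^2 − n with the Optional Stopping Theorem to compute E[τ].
E[τ] = 4012

M_n = X_n^2 − n is a martingale (since E[X_{n+1}^2 | F_n] = X_n^2 + 1). By OST (τ has finite mean in a bounded region), E[M_τ] = E[M_0] = X_0^2 − 0 = 68^2 = 4624. Also E[M_τ] = E[X_τ^2] − E[τ]. The walk exits at 0 or 127, with P(hit 127 first) = 68/127, so E[X_τ^2] = 127^2 · 68/127 + 0 = 8636. Thus E[τ] = E[X_τ^2] − E[M_τ] = 8636 − 4624 = 4012 = 68(127 − 68) = 4012.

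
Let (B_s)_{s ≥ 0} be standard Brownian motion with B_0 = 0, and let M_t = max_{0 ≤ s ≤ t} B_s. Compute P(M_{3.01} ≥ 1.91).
P(M_{3.01} ≥ 1.91) = 2·P(B_{3.01} ≥ 1.91) = 2(1 − Φ(1.91/√3.01)) ≈ 0.2709

By the reflection principle for Brownian motion, P(M_t ≥ a) = 2 · P(B_t ≥ a) for a ≥ 0. Since B_t ~ N(0, t), P(B_t ≥ 1.91) = 1 − Φ(1.91/√t) = 1 − Φ(1.91/√3.01) = 1 − Φ(1.1009). So
  P(M_{3.01} ≥ 1.91) = 2(1 − Φ(1.1009)) ≈ 0.2709.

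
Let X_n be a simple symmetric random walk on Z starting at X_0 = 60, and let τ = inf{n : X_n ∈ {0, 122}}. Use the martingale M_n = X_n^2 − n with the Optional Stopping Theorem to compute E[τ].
E[τ] = 3720

M_n = X_n^2 − n is a martingale (since E[X_{n+1}^2 | F_n] = X_n^2 + 1). By OST (τ has finite mean in a bounded region), E[M_τ] = E[M_0] = X_0^2 − 0 = 60^2 = 3600. Also E[M_τ] = E[X_τ^2] − E[τ]. The walk exits at 0 or 122, with P(hit 122 first) = 60/122, so E[X_τ^2] = 122^2 · 60/122 + 0 = 7320. Thus E[τ] = E[X_τ^2] − E[M_τ] = 7320 − 3600 = 3720 = 60(122 − 60) = 3720.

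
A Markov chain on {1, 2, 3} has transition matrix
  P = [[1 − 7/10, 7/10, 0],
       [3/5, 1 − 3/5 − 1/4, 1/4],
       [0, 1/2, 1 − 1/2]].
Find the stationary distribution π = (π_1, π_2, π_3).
π = (4/11, 14/33, 7/33)

This is a birth-death chain on three states, which satisfies detailed balance: π_1 · P_{12} = π_2 · P_{21} and π_2 · P_{23} = π_3 · P_{32}.
From π_1 · 7/10 = π_2 · 3/5: π_2/π_1 = (7/10)/(3/5) = 7/6.
From π_2 · 1/4 = π_3 · 1/2: π_3/π_2 = (1/4)/(1/2) = 1/2.
Take π_1 proportional to 1; then unnormalized π = (1, 7/6, 7/12). Normalize by dividing by the sum 11/4:
  π = (4/11, 14/33, 7/33).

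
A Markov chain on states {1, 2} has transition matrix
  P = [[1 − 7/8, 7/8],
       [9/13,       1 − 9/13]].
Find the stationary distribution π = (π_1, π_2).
π_1 = 72/163, π_2 = 91/163

Solve πP = π with π_1 + π_2 = 1. From πP = π: π_1 · (1 − 7/8) + π_2 · 9/13 = π_1 ⇒ π_2 · 9/13 = π_1 · 7/8 ⇒ π_2/π_1 = (7/8)/(9/13) = 91/72. Together with π_1 + π_2 = 1:
  π_1 = (9/13)/(7/8 + 9/13) = (9/13)/(163/104) = 72/163,
  π_2 = (7/8)/(7/8 + 9/13) = (7/8)/(163/104) = 91/163.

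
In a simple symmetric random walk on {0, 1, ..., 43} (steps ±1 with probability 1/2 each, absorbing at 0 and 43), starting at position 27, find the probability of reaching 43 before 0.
P(hit 43 before 0) = 27/43

Let u_k = P(hit 43 before 0 | start at k). Then u_0 = 0, u_43 = 1, and u_k = u_{k-1}/2 + u_{k+1}/2 for 1 ≤ k ≤ 42. This harmonic recurrence is solved by u_k = k/43, giving u_27 = 27/43.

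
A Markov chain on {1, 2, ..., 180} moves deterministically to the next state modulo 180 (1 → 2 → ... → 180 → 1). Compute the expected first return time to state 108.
E[T_108 | X_0 = 108] = 180

The chain cycles deterministically, so starting at state 108 it returns in exactly 180 steps. Equivalently, the stationary distribution is uniform π_j = 1/180 for every state j, so by Kac's formula E[T_108] = 1/π_108 = 180.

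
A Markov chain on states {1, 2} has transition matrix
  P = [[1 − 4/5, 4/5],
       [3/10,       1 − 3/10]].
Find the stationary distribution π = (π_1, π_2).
π_1 = 3/11, π_2 = 8/11

Solve πP = π with π_1 + π_2 = 1. From πP = π: π_1 · (1 − 4/5) + π_2 · 3/10 = π_1 ⇒ π_2 · 3/10 = π_1 · 4/5 ⇒ π_2/π_1 = (4/5)/(3/10) = 8/3. Together with π_1 + π_2 = 1:
  π_1 = (3/10)/(4/5 + 3/10) = (3/10)/(11/10) = 3/11,
  π_2 = (4/5)/(4/5 + 3/10) = (4/5)/(11/10) = 8/11.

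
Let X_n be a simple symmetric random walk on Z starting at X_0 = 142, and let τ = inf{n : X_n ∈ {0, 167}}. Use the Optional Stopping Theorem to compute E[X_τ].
E[X_τ] = 142

X_n is a martingale and τ is a bounded-mean stopping time (indeed τ is finite a.s. with bounded expectation since the walk is in a bounded region). By the OST, E[X_τ] = E[X_0] = 142. Equivalently: E[X_τ] = 167 · P(hit 167 first) + 0 · P(hit 0 first) = 167 · (142/167) = 142.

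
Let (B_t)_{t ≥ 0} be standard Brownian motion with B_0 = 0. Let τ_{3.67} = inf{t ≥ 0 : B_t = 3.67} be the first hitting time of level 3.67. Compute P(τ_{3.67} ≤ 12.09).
P(τ_{3.67} ≤ 12.09) = 2(1 − Φ(3.67/√12.09)) = 2(1 − Φ(1.0555)) ≈ 0.2912

By the reflection principle for standard BM, P(τ_b ≤ t) = 2 · P(B_t ≥ b). Since B_t ~ N(0, t), P(B_t ≥ 3.67) = 1 − Φ(3.67/√t) = 1 − Φ(3.67/√12.09) = 1 − Φ(1.0555) ≈ 0.14560. Doubling: P(τ_{3.67} ≤ 12.09) ≈ 2 · 0.14560 = 0.29120 ≈ 0.2912.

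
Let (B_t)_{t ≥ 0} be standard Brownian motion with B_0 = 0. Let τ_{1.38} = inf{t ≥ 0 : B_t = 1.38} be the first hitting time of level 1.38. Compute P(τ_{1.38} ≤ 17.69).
P(τ_{1.38} ≤ 17.69) = 2(1 − Φ(1.38/√17.69)) = 2(1 − Φ(0.3281)) ≈ 0.7428

By the reflection principle for standard BM, P(τ_b ≤ t) = 2 · P(B_t ≥ b). Since B_t ~ N(0, t), P(B_t ≥ 1.38) = 1 − Φ(1.38/√t) = 1 − Φ(1.38/√17.69) = 1 − Φ(0.3281) ≈ 0.37142. Doubling: P(τ_{1.38} ≤ 17.69) ≈ 2 · 0.37142 = 0.74284 ≈ 0.7428.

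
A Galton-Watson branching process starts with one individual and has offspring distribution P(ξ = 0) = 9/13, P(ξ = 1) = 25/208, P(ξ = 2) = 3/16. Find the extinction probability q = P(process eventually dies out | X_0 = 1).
q = 1

Mean offspring μ = 0·9/13 + 1·25/208 + 2·3/16 = 103/208 ≤ 1. For μ ≤ 1 with offspring not concentrated at 1, the Galton-Watson process goes extinct almost surely, so q = 1.
(Algebraic check: The pgf is f(s) = 9/13 + 25/208·s + 3/16·s². The extinction probability q is the smallest fixed point of f in [0, 1]. Setting s = f(s):
  3/16·s² + (25/208 − 1)·s + 9/13 = 0
  3/16·s² − (9/13 + 3/16)·s + 9/13 = 0
which factors as (s − 1)·(3/16·s − 9/13) = 0, giving roots s = 1 and s = (9/13)/(3/16) = 48/13. Since 48/13 ≥ 1, the smallest root in [0, 1] is s = 1.)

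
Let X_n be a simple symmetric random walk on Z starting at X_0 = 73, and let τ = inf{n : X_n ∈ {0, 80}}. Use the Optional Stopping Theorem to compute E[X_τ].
E[X_τ] = 73

X_n is a martingale and τ is a bounded-mean stopping time (indeed τ is finite a.s. with bounded expectation since the walk is in a bounded region). By the OST, E[X_τ] = E[X_0] = 73. Equivalently: E[X_τ] = 80 · P(hit 80 first) + 0 · P(hit 0 first) = 80 · (73/80) = 73.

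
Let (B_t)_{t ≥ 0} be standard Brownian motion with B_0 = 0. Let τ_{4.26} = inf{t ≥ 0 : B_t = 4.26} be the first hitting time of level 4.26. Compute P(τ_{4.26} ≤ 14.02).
P(τ_{4.26} ≤ 14.02) = 2(1 − Φ(4.26/√14.02)) = 2(1 − Φ(1.1377)) ≈ 0.2552

By the reflection principle for standard BM, P(τ_b ≤ t) = 2 · P(B_t ≥ b). Since B_t ~ N(0, t), P(B_t ≥ 4.26) = 1 − Φ(4.26/√t) = 1 − Φ(4.26/√14.02) = 1 − Φ(1.1377) ≈ 0.12762. Doubling: P(τ_{4.26} ≤ 14.02) ≈ 2 · 0.12762 = 0.25524 ≈ 0.2552.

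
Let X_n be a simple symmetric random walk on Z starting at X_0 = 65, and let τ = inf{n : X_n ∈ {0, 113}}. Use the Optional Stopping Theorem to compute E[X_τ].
E[X_τ] = 65

X_n is a martingale and τ is a bounded-mean stopping time (indeed τ is finite a.s. with bounded expectation since the walk is in a bounded region). By the OST, E[X_τ] = E[X_0] = 65. Equivalently: E[X_τ] = 113 · P(hit 113 first) + 0 · P(hit 0 first) = 113 · (65/113) = 65.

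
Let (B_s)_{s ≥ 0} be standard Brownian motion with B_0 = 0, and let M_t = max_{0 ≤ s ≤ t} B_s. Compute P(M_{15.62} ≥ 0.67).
P(M_{15.62} ≥ 0.67) = 2·P(B_{15.62} ≥ 0.67) = 2(1 − Φ(0.67/√15.62)) ≈ 0.8654

By the reflection principle for Brownian motion, P(M_t ≥ a) = 2 · P(B_t ≥ a) for a ≥ 0. Since B_t ~ N(0, t), P(B_t ≥ 0.67) = 1 − Φ(0.67/√t) = 1 − Φ(0.67/√15.62) = 1 − Φ(0.1695). So
  P(M_{15.62} ≥ 0.67) = 2(1 − Φ(0.1695)) ≈ 0.8654.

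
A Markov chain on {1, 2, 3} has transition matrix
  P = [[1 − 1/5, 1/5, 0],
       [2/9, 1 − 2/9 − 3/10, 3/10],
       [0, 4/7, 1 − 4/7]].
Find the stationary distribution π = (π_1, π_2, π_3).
π = (400/949, 360/949, 189/949)

This is a birth-death chain on three states, which satisfies detailed balance: π_1 · P_{12} = π_2 · P_{21} and π_2 · P_{23} = π_3 · P_{32}.
From π_1 · 1/5 = π_2 · 2/9: π_2/π_1 = (1/5)/(2/9) = 9/10.
From π_2 · 3/10 = π_3 · 4/7: π_3/π_2 = (3/10)/(4/7) = 21/40.
Take π_1 proportional to 1; then unnormalized π = (1, 9/10, 189/400). Normalize by dividing by the sum 949/400:
  π = (400/949, 360/949, 189/949).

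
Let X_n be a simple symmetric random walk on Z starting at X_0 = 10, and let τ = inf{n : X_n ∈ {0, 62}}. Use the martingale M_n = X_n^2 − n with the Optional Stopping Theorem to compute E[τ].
E[τ] = 520

M_n = X_n^2 − n is a martingale (since E[X_{n+1}^2 | F_n] = X_n^2 + 1). By OST (τ has finite mean in a bounded region), E[M_τ] = E[M_0] = X_0^2 − 0 = 10^2 = 100. Also E[M_τ] = E[X_τ^2] − E[τ]. The walk exits at 0 or 62, with P(hit 62 first) = 10/62, so E[X_τ^2] = 62^2 · 10/62 + 0 = 620. Thus E[τ] = E[X_τ^2] − E[M_τ] = 620 − 100 = 520 = 10(62 − 10) = 520.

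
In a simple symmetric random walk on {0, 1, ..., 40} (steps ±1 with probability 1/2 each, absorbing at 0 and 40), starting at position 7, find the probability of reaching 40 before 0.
P(hit 40 before 0) = 7/40

Let u_k = P(hit 40 before 0 | start at k). Then u_0 = 0, u_40 = 1, and u_k = u_{k-1}/2 + u_{k+1}/2 for 1 ≤ k ≤ 39. This harmonic recurrence is solved by u_k = k/40, giving u_7 = 7/40.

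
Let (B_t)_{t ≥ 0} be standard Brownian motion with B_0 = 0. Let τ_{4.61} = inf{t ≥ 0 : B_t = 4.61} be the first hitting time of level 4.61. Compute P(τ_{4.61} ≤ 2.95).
P(τ_{4.61} ≤ 2.95) = 2(1 − Φ(4.61/√2.95)) = 2(1 − Φ(2.6840)) ≈ 0.0073

By the reflection principle for standard BM, P(τ_b ≤ t) = 2 · P(B_t ≥ b). Since B_t ~ N(0, t), P(B_t ≥ 4.61) = 1 − Φ(4.61/√t) = 1 − Φ(4.61/√2.95) = 1 − Φ(2.6840) ≈ 0.00364. Doubling: P(τ_{4.61} ≤ 2.95) ≈ 2 · 0.00364 = 0.00728 ≈ 0.0073.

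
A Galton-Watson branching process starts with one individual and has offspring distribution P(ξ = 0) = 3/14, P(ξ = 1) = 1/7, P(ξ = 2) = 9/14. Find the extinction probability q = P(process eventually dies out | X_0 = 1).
q = 1/3

The pgf is f(s) = 3/14 + 1/7·s + 9/14·s². The extinction probability q is the smallest fixed point of f in [0, 1]. Setting s = f(s):
  9/14·s² + (1/7 − 1)·s + 3/14 = 0
  9/14·s² − (3/14 + 9/14)·s + 3/14 = 0
which factors as (s − 1)·(9/14·s − 3/14) = 0, giving roots s = 1 and s = (3/14)/(9/14) = 1/3.
Mean offspring μ = 1/7 + 2·9/14 = 10/7 > 1 (supercritical), so q < 1. The extinction probability is the smaller root: q = (3/14)/(9/14) = 1/3.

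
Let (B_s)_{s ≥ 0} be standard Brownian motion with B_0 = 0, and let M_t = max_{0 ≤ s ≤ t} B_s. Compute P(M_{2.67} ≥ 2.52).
P(M_{2.67} ≥ 2.52) = 2·P(B_{2.67} ≥ 2.52) = 2(1 − Φ(2.52/√2.67)) ≈ 0.1230

By the reflection principle for Brownian motion, P(M_t ≥ a) = 2 · P(B_t ≥ a) for a ≥ 0. Since B_t ~ N(0, t), P(B_t ≥ 2.52) = 1 − Φ(2.52/√t) = 1 − Φ(2.52/√2.67) = 1 − Φ(1.5422). So
  P(M_{2.67} ≥ 2.52) = 2(1 − Φ(1.5422)) ≈ 0.1230.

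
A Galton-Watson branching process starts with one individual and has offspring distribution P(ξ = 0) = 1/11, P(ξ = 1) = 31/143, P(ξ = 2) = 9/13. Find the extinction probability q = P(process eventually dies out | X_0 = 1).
q = 13/99

The pgf is f(s) = 1/11 + 31/143·s + 9/13·s². The extinction probability q is the smallest fixed point of f in [0, 1]. Setting s = f(s):
  9/13·s² + (31/143 − 1)·s + 1/11 = 0
  9/13·s² − (1/11 + 9/13)·s + 1/11 = 0
which factors as (s − 1)·(9/13·s − 1/11) = 0, giving roots s = 1 and s = (1/11)/(9/13) = 13/99.
Mean offspring μ = 31/143 + 2·9/13 = 229/143 > 1 (supercritical), so q < 1. The extinction probability is the smaller root: q = (1/11)/(9/13) = 13/99.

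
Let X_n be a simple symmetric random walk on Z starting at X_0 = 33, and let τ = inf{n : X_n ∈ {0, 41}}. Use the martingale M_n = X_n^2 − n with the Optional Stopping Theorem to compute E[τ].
E[τ] = 264

M_n = X_n^2 − n is a martingale (since E[X_{n+1}^2 | F_n] = X_n^2 + 1). By OST (τ has finite mean in a bounded region), E[M_τ] = E[M_0] = X_0^2 − 0 = 33^2 = 1089. Also E[M_τ] = E[X_τ^2] − E[τ]. The walk exits at 0 or 41, with P(hit 41 first) = 33/41, so E[X_τ^2] = 41^2 · 33/41 + 0 = 1353. Thus E[τ] = E[X_τ^2] − E[M_τ] = 1353 − 1089 = 264 = 33(41 − 33) = 264.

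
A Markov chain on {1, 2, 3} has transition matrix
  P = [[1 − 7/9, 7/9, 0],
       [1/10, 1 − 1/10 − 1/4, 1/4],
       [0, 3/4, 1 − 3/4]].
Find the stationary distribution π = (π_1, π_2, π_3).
π = (27/307, 210/307, 70/307)

This is a birth-death chain on three states, which satisfies detailed balance: π_1 · P_{12} = π_2 · P_{21} and π_2 · P_{23} = π_3 · P_{32}.
From π_1 · 7/9 = π_2 · 1/10: π_2/π_1 = (7/9)/(1/10) = 70/9.
From π_2 · 1/4 = π_3 · 3/4: π_3/π_2 = (1/4)/(3/4) = 1/3.
Take π_1 proportional to 1; then unnormalized π = (1, 70/9, 70/27). Normalize by dividing by the sum 307/27:
  π = (27/307, 210/307, 70/307).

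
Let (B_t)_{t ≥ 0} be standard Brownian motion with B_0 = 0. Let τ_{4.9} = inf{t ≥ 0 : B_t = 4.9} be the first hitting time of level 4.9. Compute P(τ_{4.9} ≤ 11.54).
P(τ_{4.9} ≤ 11.54) = 2(1 − Φ(4.9/√11.54)) = 2(1 − Φ(1.4424)) ≈ 0.1492

By the reflection principle for standard BM, P(τ_b ≤ t) = 2 · P(B_t ≥ b). Since B_t ~ N(0, t), P(B_t ≥ 4.9) = 1 − Φ(4.9/√t) = 1 − Φ(4.9/√11.54) = 1 − Φ(1.4424) ≈ 0.07459. Doubling: P(τ_{4.9} ≤ 11.54) ≈ 2 · 0.07459 = 0.14918 ≈ 0.1492.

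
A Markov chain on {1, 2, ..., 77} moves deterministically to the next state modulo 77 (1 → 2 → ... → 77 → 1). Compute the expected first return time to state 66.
E[T_66 | X_0 = 66] = 77

The chain cycles deterministically, so starting at state 66 it returns in exactly 77 steps. Equivalently, the stationary distribution is uniform π_j = 1/77 for every state j, so by Kac's formula E[T_66] = 1/π_66 = 77.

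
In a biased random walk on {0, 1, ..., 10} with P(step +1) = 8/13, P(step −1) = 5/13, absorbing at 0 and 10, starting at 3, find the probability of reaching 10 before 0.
P(hit 10 before 0) = (1 − (5/8)^3) / (1 − (5/8)^10) = 270532608/354658733

Let u_k denote P(reach 10 before 0 | start at k). Boundary: u_0 = 0, u_10 = 1. Recurrence: u_k = 8/13·u_{k+1} + 5/13·u_{k-1} for 1 ≤ k ≤ 9. Try u_k = A + B·r^k with r = q/p = (5/13)/(8/13) = 5/8. Substitution satisfies the recurrence; boundary conditions give:
  u_k = (1 − r^k) / (1 − r^N) = (1 − (5/8)^3) / (1 − (5/8)^10) = 270532608/354658733.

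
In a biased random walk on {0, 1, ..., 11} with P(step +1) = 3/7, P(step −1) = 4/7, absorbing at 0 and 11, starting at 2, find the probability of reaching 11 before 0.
P(hit 11 before 0) = (1 − (4/3)^2) / (1 − (4/3)^11) = 137781/4017157

Let u_k denote P(reach 11 before 0 | start at k). Boundary: u_0 = 0, u_11 = 1. Recurrence: u_k = 3/7·u_{k+1} + 4/7·u_{k-1} for 1 ≤ k ≤ 10. Try u_k = A + B·r^k with r = q/p = (4/7)/(3/7) = 4/3. Substitution satisfies the recurrence; boundary conditions give:
  u_k = (1 − r^k) / (1 − r^N) = (1 − (4/3)^2) / (1 − (4/3)^11) = 137781/4017157.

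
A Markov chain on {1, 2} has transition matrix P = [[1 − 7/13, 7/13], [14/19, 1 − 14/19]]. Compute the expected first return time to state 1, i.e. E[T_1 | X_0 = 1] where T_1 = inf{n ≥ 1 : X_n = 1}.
E[T_1 | X_0 = 1] = 1/π_1 = 45/26

For an irreducible recurrent Markov chain with stationary distribution π, E[T_i | X_0 = i] = 1/π_i (Kac's formula). Here π_1 = (14/19)/(7/13 + 14/19) = (14/19)/(315/247) = 26/45, so E[T_1 | X_0 = 1] = 1/π_1 = (7/13 + 14/19)/(14/19) = (315/247)/(14/19) = 45/26.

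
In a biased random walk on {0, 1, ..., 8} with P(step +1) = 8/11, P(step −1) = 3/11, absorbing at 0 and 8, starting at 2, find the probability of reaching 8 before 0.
P(hit 8 before 0) = (1 − (3/8)^2) / (1 − (3/8)^8) = 262144/304921

Let u_k denote P(reach 8 before 0 | start at k). Boundary: u_0 = 0, u_8 = 1. Recurrence: u_k = 8/11·u_{k+1} + 3/11·u_{k-1} for 1 ≤ k ≤ 7. Try u_k = A + B·r^k with r = q/p = (3/11)/(8/11) = 3/8. Substitution satisfies the recurrence; boundary conditions give:
  u_k = (1 − r^k) / (1 − r^N) = (1 − (3/8)^2) / (1 − (3/8)^8) = 262144/304921.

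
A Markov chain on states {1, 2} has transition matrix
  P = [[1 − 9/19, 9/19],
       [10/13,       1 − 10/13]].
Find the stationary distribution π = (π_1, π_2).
π_1 = 190/307, π_2 = 117/307

Solve πP = π with π_1 + π_2 = 1. From πP = π: π_1 · (1 − 9/19) + π_2 · 10/13 = π_1 ⇒ π_2 · 10/13 = π_1 · 9/19 ⇒ π_2/π_1 = (9/19)/(10/13) = 117/190. Together with π_1 + π_2 = 1:
  π_1 = (10/13)/(9/19 + 10/13) = (10/13)/(307/247) = 190/307,
  π_2 = (9/19)/(9/19 + 10/13) = (9/19)/(307/247) = 117/307.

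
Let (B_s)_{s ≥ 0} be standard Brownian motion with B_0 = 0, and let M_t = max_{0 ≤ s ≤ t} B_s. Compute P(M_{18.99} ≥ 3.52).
P(M_{18.99} ≥ 3.52) = 2·P(B_{18.99} ≥ 3.52) = 2(1 − Φ(3.52/√18.99)) ≈ 0.4192

By the reflection principle for Brownian motion, P(M_t ≥ a) = 2 · P(B_t ≥ a) for a ≥ 0. Since B_t ~ N(0, t), P(B_t ≥ 3.52) = 1 − Φ(3.52/√t) = 1 − Φ(3.52/√18.99) = 1 − Φ(0.8078). So
  P(M_{18.99} ≥ 3.52) = 2(1 − Φ(0.8078)) ≈ 0.4192.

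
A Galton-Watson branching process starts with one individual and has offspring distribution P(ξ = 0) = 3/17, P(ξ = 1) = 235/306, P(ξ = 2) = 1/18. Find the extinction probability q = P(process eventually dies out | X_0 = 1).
q = 1

Mean offspring μ = 0·3/17 + 1·235/306 + 2·1/18 = 269/306 ≤ 1. For μ ≤ 1 with offspring not concentrated at 1, the Galton-Watson process goes extinct almost surely, so q = 1.
(Algebraic check: The pgf is f(s) = 3/17 + 235/306·s + 1/18·s². The extinction probability q is the smallest fixed point of f in [0, 1]. Setting s = f(s):
  1/18·s² + (235/306 − 1)·s + 3/17 = 0
  1/18·s² − (3/17 + 1/18)·s + 3/17 = 0
which factors as (s − 1)·(1/18·s − 3/17) = 0, giving roots s = 1 and s = (3/17)/(1/18) = 54/17. Since 54/17 ≥ 1, the smallest root in [0, 1] is s = 1.)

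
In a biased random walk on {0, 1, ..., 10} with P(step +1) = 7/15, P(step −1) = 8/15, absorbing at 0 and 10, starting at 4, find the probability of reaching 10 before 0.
P(hit 10 before 0) = (1 − (8/7)^4) / (1 − (8/7)^10) = 13294337/52751105

Let u_k denote P(reach 10 before 0 | start at k). Boundary: u_0 = 0, u_10 = 1. Recurrence: u_k = 7/15·u_{k+1} + 8/15·u_{k-1} for 1 ≤ k ≤ 9. Try u_k = A + B·r^k with r = q/p = (8/15)/(7/15) = 8/7. Substitution satisfies the recurrence; boundary conditions give:
  u_k = (1 − r^k) / (1 − r^N) = (1 − (8/7)^4) / (1 − (8/7)^10) = 13294337/52751105.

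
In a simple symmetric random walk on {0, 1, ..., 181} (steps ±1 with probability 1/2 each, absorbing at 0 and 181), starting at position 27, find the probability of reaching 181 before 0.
P(hit 181 before 0) = 27/181

Let u_k = P(hit 181 before 0 | start at k). Then u_0 = 0, u_181 = 1, and u_k = u_{k-1}/2 + u_{k+1}/2 for 1 ≤ k ≤ 180. This harmonic recurrence is solved by u_k = k/181, giving u_27 = 27/181.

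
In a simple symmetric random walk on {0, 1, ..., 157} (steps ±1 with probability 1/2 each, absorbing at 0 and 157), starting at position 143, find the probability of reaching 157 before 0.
P(hit 157 before 0) = 143/157

Let u_k = P(hit 157 before 0 | start at k). Then u_0 = 0, u_157 = 1, and u_k = u_{k-1}/2 + u_{k+1}/2 for 1 ≤ k ≤ 156. This harmonic recurrence is solved by u_k = k/157, giving u_143 = 143/157.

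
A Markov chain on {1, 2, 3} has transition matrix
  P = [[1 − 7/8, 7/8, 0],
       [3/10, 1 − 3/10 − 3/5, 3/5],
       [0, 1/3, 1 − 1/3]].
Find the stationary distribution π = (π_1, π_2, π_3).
π = (6/55, 7/22, 63/110)

This is a birth-death chain on three states, which satisfies detailed balance: π_1 · P_{12} = π_2 · P_{21} and π_2 · P_{23} = π_3 · P_{32}.
From π_1 · 7/8 = π_2 · 3/10: π_2/π_1 = (7/8)/(3/10) = 35/12.
From π_2 · 3/5 = π_3 · 1/3: π_3/π_2 = (3/5)/(1/3) = 9/5.
Take π_1 proportional to 1; then unnormalized π = (1, 35/12, 21/4). Normalize by dividing by the sum 55/6:
  π = (6/55, 7/22, 63/110).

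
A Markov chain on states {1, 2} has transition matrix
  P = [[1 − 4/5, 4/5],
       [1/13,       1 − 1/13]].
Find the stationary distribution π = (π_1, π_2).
π_1 = 5/57, π_2 = 52/57

Solve πP = π with π_1 + π_2 = 1. From πP = π: π_1 · (1 − 4/5) + π_2 · 1/13 = π_1 ⇒ π_2 · 1/13 = π_1 · 4/5 ⇒ π_2/π_1 = (4/5)/(1/13) = 52/5. Together with π_1 + π_2 = 1:
  π_1 = (1/13)/(4/5 + 1/13) = (1/13)/(57/65) = 5/57,
  π_2 = (4/5)/(4/5 + 1/13) = (4/5)/(57/65) = 52/57.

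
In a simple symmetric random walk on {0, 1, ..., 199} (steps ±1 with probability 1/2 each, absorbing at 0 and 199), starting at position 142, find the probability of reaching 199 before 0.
P(hit 199 before 0) = 142/199

Let u_k = P(hit 199 before 0 | start at k). Then u_0 = 0, u_199 = 1, and u_k = u_{k-1}/2 + u_{k+1}/2 for 1 ≤ k ≤ 198. This harmonic recurrence is solved by u_k = k/199, giving u_142 = 142/199.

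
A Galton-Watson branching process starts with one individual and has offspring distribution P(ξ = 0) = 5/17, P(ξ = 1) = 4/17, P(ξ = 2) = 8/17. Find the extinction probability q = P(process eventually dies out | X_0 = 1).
q = 5/8

The pgf is f(s) = 5/17 + 4/17·s + 8/17·s². The extinction probability q is the smallest fixed point of f in [0, 1]. Setting s = f(s):
  8/17·s² + (4/17 − 1)·s + 5/17 = 0
  8/17·s² − (5/17 + 8/17)·s + 5/17 = 0
which factors as (s − 1)·(8/17·s − 5/17) = 0, giving roots s = 1 and s = (5/17)/(8/17) = 5/8.
Mean offspring μ = 4/17 + 2·8/17 = 20/17 > 1 (supercritical), so q < 1. The extinction probability is the smaller root: q = (5/17)/(8/17) = 5/8.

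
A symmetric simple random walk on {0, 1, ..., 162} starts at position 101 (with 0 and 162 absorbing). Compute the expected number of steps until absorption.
E[τ | X_0 = 101] = 6161

Let v_k = E[τ | X_0 = k]. Boundary: v_0 = v_162 = 0. Recurrence: v_k = 1 + (v_{k-1} + v_{k+1})/2 for 1 ≤ k ≤ 161. The particular solution to v_k − (v_{k-1} + v_{k+1})/2 = 1 is v_k = −k^2. Adding homogeneous solution A + B k and matching boundaries gives v_k = k (162 − k). Substituting k = 101: v_101 = 101 · 61 = 6161.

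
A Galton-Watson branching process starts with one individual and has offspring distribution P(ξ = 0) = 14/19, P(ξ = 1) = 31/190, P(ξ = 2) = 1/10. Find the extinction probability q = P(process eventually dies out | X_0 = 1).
q = 1

Mean offspring μ = 0·14/19 + 1·31/190 + 2·1/10 = 69/190 ≤ 1. For μ ≤ 1 with offspring not concentrated at 1, the Galton-Watson process goes extinct almost surely, so q = 1.
(Algebraic check: The pgf is f(s) = 14/19 + 31/190·s + 1/10·s². The extinction probability q is the smallest fixed point of f in [0, 1]. Setting s = f(s):
  1/10·s² + (31/190 − 1)·s + 14/19 = 0
  1/10·s² − (14/19 + 1/10)·s + 14/19 = 0
which factors as (s − 1)·(1/10·s − 14/19) = 0, giving roots s = 1 and s = (14/19)/(1/10) = 140/19. Since 140/19 ≥ 1, the smallest root in [0, 1] is s = 1.)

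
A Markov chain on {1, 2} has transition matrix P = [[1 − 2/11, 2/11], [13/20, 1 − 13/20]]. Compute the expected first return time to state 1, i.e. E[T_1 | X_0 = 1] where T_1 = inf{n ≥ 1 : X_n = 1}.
E[T_1 | X_0 = 1] = 1/π_1 = 183/143

For an irreducible recurrent Markov chain with stationary distribution π, E[T_i | X_0 = i] = 1/π_i (Kac's formula). Here π_1 = (13/20)/(2/11 + 13/20) = (13/20)/(183/220) = 143/183, so E[T_1 | X_0 = 1] = 1/π_1 = (2/11 + 13/20)/(13/20) = (183/220)/(13/20) = 183/143.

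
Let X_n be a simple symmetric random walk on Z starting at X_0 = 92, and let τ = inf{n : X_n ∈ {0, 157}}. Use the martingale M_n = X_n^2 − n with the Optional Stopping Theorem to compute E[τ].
E[τ] = 5980

M_n = X_n^2 − n is a martingale (since E[X_{n+1}^2 | F_n] = X_n^2 + 1). By OST (τ has finite mean in a bounded region), E[M_τ] = E[M_0] = X_0^2 − 0 = 92^2 = 8464. Also E[M_τ] = E[X_τ^2] − E[τ]. The walk exits at 0 or 157, with P(hit 157 first) = 92/157, so E[X_τ^2] = 157^2 · 92/157 + 0 = 14444. Thus E[τ] = E[X_τ^2] − E[M_τ] = 14444 − 8464 = 5980 = 92(157 − 92) = 5980.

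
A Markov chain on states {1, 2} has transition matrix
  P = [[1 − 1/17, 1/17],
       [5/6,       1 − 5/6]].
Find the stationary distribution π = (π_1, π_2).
π_1 = 85/91, π_2 = 6/91

Solve πP = π with π_1 + π_2 = 1. From πP = π: π_1 · (1 − 1/17) + π_2 · 5/6 = π_1 ⇒ π_2 · 5/6 = π_1 · 1/17 ⇒ π_2/π_1 = (1/17)/(5/6) = 6/85. Together with π_1 + π_2 = 1:
  π_1 = (5/6)/(1/17 + 5/6) = (5/6)/(91/102) = 85/91,
  π_2 = (1/17)/(1/17 + 5/6) = (1/17)/(91/102) = 6/91.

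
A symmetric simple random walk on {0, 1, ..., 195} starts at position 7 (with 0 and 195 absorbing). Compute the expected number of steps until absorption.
E[τ | X_0 = 7] = 1316

Let v_k = E[τ | X_0 = k]. Boundary: v_0 = v_195 = 0. Recurrence: v_k = 1 + (v_{k-1} + v_{k+1})/2 for 1 ≤ k ≤ 194. The particular solution to v_k − (v_{k-1} + v_{k+1})/2 = 1 is v_k = −k^2. Adding homogeneous solution A + B k and matching boundaries gives v_k = k (195 − k). Substituting k = 7: v_7 = 7 · 188 = 1316.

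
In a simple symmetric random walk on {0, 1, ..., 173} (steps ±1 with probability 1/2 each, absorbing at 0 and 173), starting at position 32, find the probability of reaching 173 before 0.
P(hit 173 before 0) = 32/173

Let u_k = P(hit 173 before 0 | start at k). Then u_0 = 0, u_173 = 1, and u_k = u_{k-1}/2 + u_{k+1}/2 for 1 ≤ k ≤ 172. This harmonic recurrence is solved by u_k = k/173, giving u_32 = 32/173.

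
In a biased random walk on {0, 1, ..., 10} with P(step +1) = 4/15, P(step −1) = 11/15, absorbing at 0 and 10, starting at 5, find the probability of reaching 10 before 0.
P(hit 10 before 0) = (1 − (11/4)^5) / (1 − (11/4)^10) = 1024/162075

Let u_k denote P(reach 10 before 0 | start at k). Boundary: u_0 = 0, u_10 = 1. Recurrence: u_k = 4/15·u_{k+1} + 11/15·u_{k-1} for 1 ≤ k ≤ 9. Try u_k = A + B·r^k with r = q/p = (11/15)/(4/15) = 11/4. Substitution satisfies the recurrence; boundary conditions give:
  u_k = (1 − r^k) / (1 − r^N) = (1 − (11/4)^5) / (1 − (11/4)^10) = 1024/162075.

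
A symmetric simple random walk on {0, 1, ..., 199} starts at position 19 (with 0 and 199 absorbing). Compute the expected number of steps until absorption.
E[τ | X_0 = 19] = 3420

Let v_k = E[τ | X_0 = k]. Boundary: v_0 = v_199 = 0. Recurrence: v_k = 1 + (v_{k-1} + v_{k+1})/2 for 1 ≤ k ≤ 198. The particular solution to v_k − (v_{k-1} + v_{k+1})/2 = 1 is v_k = −k^2. Adding homogeneous solution A + B k and matching boundaries gives v_k = k (199 − k). Substituting k = 19: v_19 = 19 · 180 = 3420.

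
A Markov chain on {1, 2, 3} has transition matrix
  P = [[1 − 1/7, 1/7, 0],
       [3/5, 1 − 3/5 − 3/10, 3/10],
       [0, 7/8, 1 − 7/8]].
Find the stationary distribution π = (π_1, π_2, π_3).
π = (147/194, 35/194, 6/97)

This is a birth-death chain on three states, which satisfies detailed balance: π_1 · P_{12} = π_2 · P_{21} and π_2 · P_{23} = π_3 · P_{32}.
From π_1 · 1/7 = π_2 · 3/5: π_2/π_1 = (1/7)/(3/5) = 5/21.
From π_2 · 3/10 = π_3 · 7/8: π_3/π_2 = (3/10)/(7/8) = 12/35.
Take π_1 proportional to 1; then unnormalized π = (1, 5/21, 4/49). Normalize by dividing by the sum 194/147:
  π = (147/194, 35/194, 6/97).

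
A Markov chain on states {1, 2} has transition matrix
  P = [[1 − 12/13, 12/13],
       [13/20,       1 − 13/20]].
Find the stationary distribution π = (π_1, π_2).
π_1 = 169/409, π_2 = 240/409

Solve πP = π with π_1 + π_2 = 1. From πP = π: π_1 · (1 − 12/13) + π_2 · 13/20 = π_1 ⇒ π_2 · 13/20 = π_1 · 12/13 ⇒ π_2/π_1 = (12/13)/(13/20) = 240/169. Together with π_1 + π_2 = 1:
  π_1 = (13/20)/(12/13 + 13/20) = (13/20)/(409/260) = 169/409,
  π_2 = (12/13)/(12/13 + 13/20) = (12/13)/(409/260) = 240/409.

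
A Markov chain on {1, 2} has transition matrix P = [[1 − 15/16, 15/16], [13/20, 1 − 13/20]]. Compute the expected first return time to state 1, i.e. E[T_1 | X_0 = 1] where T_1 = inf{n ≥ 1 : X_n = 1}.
E[T_1 | X_0 = 1] = 1/π_1 = 127/52

For an irreducible recurrent Markov chain with stationary distribution π, E[T_i | X_0 = i] = 1/π_i (Kac's formula). Here π_1 = (13/20)/(15/16 + 13/20) = (13/20)/(127/80) = 52/127, so E[T_1 | X_0 = 1] = 1/π_1 = (15/16 + 13/20)/(13/20) = (127/80)/(13/20) = 127/52.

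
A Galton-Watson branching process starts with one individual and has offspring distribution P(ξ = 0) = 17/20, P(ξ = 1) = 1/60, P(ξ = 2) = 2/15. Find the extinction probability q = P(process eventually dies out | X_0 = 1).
q = 1

Mean offspring μ = 0·17/20 + 1·1/60 + 2·2/15 = 17/60 ≤ 1. For μ ≤ 1 with offspring not concentrated at 1, the Galton-Watson process goes extinct almost surely, so q = 1.
(Algebraic check: The pgf is f(s) = 17/20 + 1/60·s + 2/15·s². The extinction probability q is the smallest fixed point of f in [0, 1]. Setting s = f(s):
  2/15·s² + (1/60 − 1)·s + 17/20 = 0
  2/15·s² − (17/20 + 2/15)·s + 17/20 = 0
which factors as (s − 1)·(2/15·s − 17/20) = 0, giving roots s = 1 and s = (17/20)/(2/15) = 51/8. Since 51/8 ≥ 1, the smallest root in [0, 1] is s = 1.)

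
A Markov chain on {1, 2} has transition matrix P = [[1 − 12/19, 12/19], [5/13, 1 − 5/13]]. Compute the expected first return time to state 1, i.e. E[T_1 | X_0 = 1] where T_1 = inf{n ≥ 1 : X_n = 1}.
E[T_1 | X_0 = 1] = 1/π_1 = 251/95

For an irreducible recurrent Markov chain with stationary distribution π, E[T_i | X_0 = i] = 1/π_i (Kac's formula). Here π_1 = (5/13)/(12/19 + 5/13) = (5/13)/(251/247) = 95/251, so E[T_1 | X_0 = 1] = 1/π_1 = (12/19 + 5/13)/(5/13) = (251/247)/(5/13) = 251/95.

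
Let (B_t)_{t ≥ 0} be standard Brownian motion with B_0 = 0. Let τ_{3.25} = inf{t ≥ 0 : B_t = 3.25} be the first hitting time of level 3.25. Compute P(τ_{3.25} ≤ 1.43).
P(τ_{3.25} ≤ 1.43) = 2(1 − Φ(3.25/√1.43)) = 2(1 − Φ(2.7178)) ≈ 0.0066

By the reflection principle for standard BM, P(τ_b ≤ t) = 2 · P(B_t ≥ b). Since B_t ~ N(0, t), P(B_t ≥ 3.25) = 1 − Φ(3.25/√t) = 1 − Φ(3.25/√1.43) = 1 − Φ(2.7178) ≈ 0.00329. Doubling: P(τ_{3.25} ≤ 1.43) ≈ 2 · 0.00329 = 0.00658 ≈ 0.0066.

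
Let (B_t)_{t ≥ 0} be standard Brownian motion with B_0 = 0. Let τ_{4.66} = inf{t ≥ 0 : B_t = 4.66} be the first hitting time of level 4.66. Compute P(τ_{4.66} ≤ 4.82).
P(τ_{4.66} ≤ 4.82) = 2(1 − Φ(4.66/√4.82)) = 2(1 − Φ(2.1226)) ≈ 0.0338

By the reflection principle for standard BM, P(τ_b ≤ t) = 2 · P(B_t ≥ b). Since B_t ~ N(0, t), P(B_t ≥ 4.66) = 1 − Φ(4.66/√t) = 1 − Φ(4.66/√4.82) = 1 − Φ(2.1226) ≈ 0.01689. Doubling: P(τ_{4.66} ≤ 4.82) ≈ 2 · 0.01689 = 0.03378 ≈ 0.0338.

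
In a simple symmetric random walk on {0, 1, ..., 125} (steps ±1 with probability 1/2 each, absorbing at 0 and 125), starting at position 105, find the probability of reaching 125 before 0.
P(hit 125 before 0) = 105/125 = 21/25

Let u_k = P(hit 125 before 0 | start at k). Then u_0 = 0, u_125 = 1, and u_k = u_{k-1}/2 + u_{k+1}/2 for 1 ≤ k ≤ 124. This harmonic recurrence is solved by u_k = k/125, giving u_105 = 105/125 = 21/25.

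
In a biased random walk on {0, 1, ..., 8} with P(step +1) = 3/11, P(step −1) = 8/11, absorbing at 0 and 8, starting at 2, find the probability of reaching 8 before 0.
P(hit 8 before 0) = (1 − (8/3)^2) / (1 − (8/3)^8) = 729/304921

Let u_k denote P(reach 8 before 0 | start at k). Boundary: u_0 = 0, u_8 = 1. Recurrence: u_k = 3/11·u_{k+1} + 8/11·u_{k-1} for 1 ≤ k ≤ 7. Try u_k = A + B·r^k with r = q/p = (8/11)/(3/11) = 8/3. Substitution satisfies the recurrence; boundary conditions give:
  u_k = (1 − r^k) / (1 − r^N) = (1 − (8/3)^2) / (1 − (8/3)^8) = 729/304921.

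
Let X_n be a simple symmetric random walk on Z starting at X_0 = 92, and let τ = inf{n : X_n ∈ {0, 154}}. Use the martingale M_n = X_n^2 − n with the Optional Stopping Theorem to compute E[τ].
E[τ] = 5704

M_n = X_n^2 − n is a martingale (since E[X_{n+1}^2 | F_n] = X_n^2 + 1). By OST (τ has finite mean in a bounded region), E[M_τ] = E[M_0] = X_0^2 − 0 = 92^2 = 8464. Also E[M_τ] = E[X_τ^2] − E[τ]. The walk exits at 0 or 154, with P(hit 154 first) = 92/154, so E[X_τ^2] = 154^2 · 92/154 + 0 = 14168. Thus E[τ] = E[X_τ^2] − E[M_τ] = 14168 − 8464 = 5704 = 92(154 − 92) = 5704.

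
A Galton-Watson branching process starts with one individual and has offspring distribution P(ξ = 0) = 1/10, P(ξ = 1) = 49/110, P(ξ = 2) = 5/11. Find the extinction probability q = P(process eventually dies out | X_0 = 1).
q = 11/50

The pgf is f(s) = 1/10 + 49/110·s + 5/11·s². The extinction probability q is the smallest fixed point of f in [0, 1]. Setting s = f(s):
  5/11·s² + (49/110 − 1)·s + 1/10 = 0
  5/11·s² − (1/10 + 5/11)·s + 1/10 = 0
which factors as (s − 1)·(5/11·s − 1/10) = 0, giving roots s = 1 and s = (1/10)/(5/11) = 11/50.
Mean offspring μ = 49/110 + 2·5/11 = 149/110 > 1 (supercritical), so q < 1. The extinction probability is the smaller root: q = (1/10)/(5/11) = 11/50.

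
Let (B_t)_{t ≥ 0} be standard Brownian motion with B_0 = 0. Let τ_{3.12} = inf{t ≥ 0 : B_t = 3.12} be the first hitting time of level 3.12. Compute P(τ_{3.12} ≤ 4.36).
P(τ_{3.12} ≤ 4.36) = 2(1 − Φ(3.12/√4.36)) = 2(1 − Φ(1.4942)) ≈ 0.1351

By the reflection principle for standard BM, P(τ_b ≤ t) = 2 · P(B_t ≥ b). Since B_t ~ N(0, t), P(B_t ≥ 3.12) = 1 − Φ(3.12/√t) = 1 − Φ(3.12/√4.36) = 1 − Φ(1.4942) ≈ 0.06756. Doubling: P(τ_{3.12} ≤ 4.36) ≈ 2 · 0.06756 = 0.13512 ≈ 0.1351.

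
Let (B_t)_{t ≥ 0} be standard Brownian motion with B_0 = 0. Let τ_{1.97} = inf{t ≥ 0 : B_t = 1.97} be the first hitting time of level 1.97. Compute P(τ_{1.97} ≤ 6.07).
P(τ_{1.97} ≤ 6.07) = 2(1 − Φ(1.97/√6.07)) = 2(1 − Φ(0.7996)) ≈ 0.4239

By the reflection principle for standard BM, P(τ_b ≤ t) = 2 · P(B_t ≥ b). Since B_t ~ N(0, t), P(B_t ≥ 1.97) = 1 − Φ(1.97/√t) = 1 − Φ(1.97/√6.07) = 1 − Φ(0.7996) ≈ 0.21197. Doubling: P(τ_{1.97} ≤ 6.07) ≈ 2 · 0.21197 = 0.42394 ≈ 0.4239.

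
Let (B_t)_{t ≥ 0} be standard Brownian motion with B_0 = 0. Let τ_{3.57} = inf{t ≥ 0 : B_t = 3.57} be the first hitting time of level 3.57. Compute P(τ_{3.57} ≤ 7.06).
P(τ_{3.57} ≤ 7.06) = 2(1 − Φ(3.57/√7.06)) = 2(1 − Φ(1.3436)) ≈ 0.1791

By the reflection principle for standard BM, P(τ_b ≤ t) = 2 · P(B_t ≥ b). Since B_t ~ N(0, t), P(B_t ≥ 3.57) = 1 − Φ(3.57/√t) = 1 − Φ(3.57/√7.06) = 1 − Φ(1.3436) ≈ 0.08954. Doubling: P(τ_{3.57} ≤ 7.06) ≈ 2 · 0.08954 = 0.17908 ≈ 0.1791.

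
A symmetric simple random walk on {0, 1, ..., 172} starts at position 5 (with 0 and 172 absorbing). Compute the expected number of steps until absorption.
E[τ | X_0 = 5] = 835

Let v_k = E[τ | X_0 = k]. Boundary: v_0 = v_172 = 0. Recurrence: v_k = 1 + (v_{k-1} + v_{k+1})/2 for 1 ≤ k ≤ 171. The particular solution to v_k − (v_{k-1} + v_{k+1})/2 = 1 is v_k = −k^2. Adding homogeneous solution A + B k and matching boundaries gives v_k = k (172 − k). Substituting k = 5: v_5 = 5 · 167 = 835.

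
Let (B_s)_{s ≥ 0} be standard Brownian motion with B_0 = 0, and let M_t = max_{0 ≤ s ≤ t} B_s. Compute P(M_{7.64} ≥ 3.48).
P(M_{7.64} ≥ 3.48) = 2·P(B_{7.64} ≥ 3.48) = 2(1 − Φ(3.48/√7.64)) ≈ 0.2080

By the reflection principle for Brownian motion, P(M_t ≥ a) = 2 · P(B_t ≥ a) for a ≥ 0. Since B_t ~ N(0, t), P(B_t ≥ 3.48) = 1 − Φ(3.48/√t) = 1 − Φ(3.48/√7.64) = 1 − Φ(1.2590). So
  P(M_{7.64} ≥ 3.48) = 2(1 − Φ(1.2590)) ≈ 0.2080.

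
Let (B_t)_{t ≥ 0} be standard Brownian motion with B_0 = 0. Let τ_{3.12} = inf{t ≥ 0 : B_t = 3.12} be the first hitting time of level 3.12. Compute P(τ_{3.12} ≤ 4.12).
P(τ_{3.12} ≤ 4.12) = 2(1 − Φ(3.12/√4.12)) = 2(1 − Φ(1.5371)) ≈ 0.1243

By the reflection principle for standard BM, P(τ_b ≤ t) = 2 · P(B_t ≥ b). Since B_t ~ N(0, t), P(B_t ≥ 3.12) = 1 − Φ(3.12/√t) = 1 − Φ(3.12/√4.12) = 1 − Φ(1.5371) ≈ 0.06213. Doubling: P(τ_{3.12} ≤ 4.12) ≈ 2 · 0.06213 = 0.12426 ≈ 0.1243.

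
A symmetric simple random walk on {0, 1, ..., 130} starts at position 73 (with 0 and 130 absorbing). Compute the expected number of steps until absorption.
E[τ | X_0 = 73] = 4161

Let v_k = E[τ | X_0 = k]. Boundary: v_0 = v_130 = 0. Recurrence: v_k = 1 + (v_{k-1} + v_{k+1})/2 for 1 ≤ k ≤ 129. The particular solution to v_k − (v_{k-1} + v_{k+1})/2 = 1 is v_k = −k^2. Adding homogeneous solution A + B k and matching boundaries gives v_k = k (130 − k). Substituting k = 73: v_73 = 73 · 57 = 4161.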